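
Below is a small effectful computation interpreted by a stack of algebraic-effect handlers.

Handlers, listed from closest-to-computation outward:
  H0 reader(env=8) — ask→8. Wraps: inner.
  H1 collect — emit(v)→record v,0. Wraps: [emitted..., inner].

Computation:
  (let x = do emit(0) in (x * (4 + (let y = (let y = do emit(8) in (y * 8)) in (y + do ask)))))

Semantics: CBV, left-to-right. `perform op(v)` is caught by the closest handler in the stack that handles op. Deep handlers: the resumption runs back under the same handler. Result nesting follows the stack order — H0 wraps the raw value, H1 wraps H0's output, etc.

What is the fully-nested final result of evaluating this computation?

Evaluation trace:
emit(0) @ H1 ⇒ out+=0
emit(8) @ H1 ⇒ out+=8
ask @ H0 ⇒ 8
H0 returns 0
H1 returns [0, 8, 0]
= [0, 8, 0]

Answer: [0, 8, 0]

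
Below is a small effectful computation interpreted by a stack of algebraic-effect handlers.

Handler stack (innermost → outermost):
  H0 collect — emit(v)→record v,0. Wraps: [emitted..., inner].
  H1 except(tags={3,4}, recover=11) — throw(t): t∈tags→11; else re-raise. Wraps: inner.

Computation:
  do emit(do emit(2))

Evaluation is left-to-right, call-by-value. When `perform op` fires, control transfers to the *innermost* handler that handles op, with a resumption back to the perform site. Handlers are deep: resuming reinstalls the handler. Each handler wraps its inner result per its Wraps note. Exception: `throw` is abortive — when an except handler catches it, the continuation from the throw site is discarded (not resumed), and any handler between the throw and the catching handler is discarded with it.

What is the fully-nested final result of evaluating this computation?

Answer: [2, 0, 0]

Working:
emit(2) @ H0 ⇒ out+=2
emit(0) @ H0 ⇒ out+=0
H0 returns [2, 0, 0]
H1 returns [2, 0, 0]
= [2, 0, 0]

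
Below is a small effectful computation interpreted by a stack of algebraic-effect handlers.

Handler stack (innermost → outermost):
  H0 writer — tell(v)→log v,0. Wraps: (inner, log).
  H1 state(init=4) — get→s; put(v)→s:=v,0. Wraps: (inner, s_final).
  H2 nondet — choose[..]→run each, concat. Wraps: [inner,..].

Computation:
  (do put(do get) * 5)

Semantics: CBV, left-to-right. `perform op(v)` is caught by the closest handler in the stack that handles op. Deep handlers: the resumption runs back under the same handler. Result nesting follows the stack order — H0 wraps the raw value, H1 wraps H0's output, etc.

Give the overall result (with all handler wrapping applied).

Working:
get @ H1 ⇒ 4
put(4) @ H1 ⇒ s:=4
H0 returns (0, ())
H1 returns ((0, ()), 4)
H2 returns [((0, ()), 4)]
= [((0, ()), 4)]

Answer: [((0, ()), 4)]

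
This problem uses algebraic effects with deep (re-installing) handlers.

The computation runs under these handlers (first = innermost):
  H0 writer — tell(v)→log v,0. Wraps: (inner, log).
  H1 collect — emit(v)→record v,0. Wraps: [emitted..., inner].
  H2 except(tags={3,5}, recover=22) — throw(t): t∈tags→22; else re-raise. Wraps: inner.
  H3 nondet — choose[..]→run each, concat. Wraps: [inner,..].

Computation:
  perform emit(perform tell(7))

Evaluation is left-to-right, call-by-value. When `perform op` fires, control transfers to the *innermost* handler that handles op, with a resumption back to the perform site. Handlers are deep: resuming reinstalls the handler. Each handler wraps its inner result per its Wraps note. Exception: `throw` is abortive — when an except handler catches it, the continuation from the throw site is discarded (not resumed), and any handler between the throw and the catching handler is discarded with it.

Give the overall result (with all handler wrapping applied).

Evaluation trace:
tell(7) @ H0 ⇒ log+=7
emit(0) @ H1 ⇒ out+=0
H0 returns (0, (7))
H1 returns [0, (0, (7))]
H2 returns [0, (0, (7))]
H3 returns [[0, (0, (7))]]
= [[0, (0, (7))]]

Answer: [[0, (0, (7))]]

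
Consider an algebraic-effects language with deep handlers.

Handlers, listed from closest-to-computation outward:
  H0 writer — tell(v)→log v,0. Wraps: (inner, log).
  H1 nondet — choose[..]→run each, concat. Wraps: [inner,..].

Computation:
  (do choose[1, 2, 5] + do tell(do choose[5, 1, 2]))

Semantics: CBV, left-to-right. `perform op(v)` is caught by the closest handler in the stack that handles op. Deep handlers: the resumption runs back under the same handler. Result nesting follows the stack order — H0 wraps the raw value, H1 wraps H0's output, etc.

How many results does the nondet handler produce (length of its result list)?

Working:
choose[1, 2, 5] @ H1
  branch[0] choose=1:
    choose[5, 1, 2] @ H1
      branch[0] choose=5:
        tell(5) @ H0 ⇒ log+=5
        H0 returns (1, (5))
        H1 returns [(1, (5))]
      branch[1] choose=1:
        tell(1) @ H0 ⇒ log+=1
        H0 returns (1, (1))
        H1 returns [(1, (1))]
      branch[2] choose=2:
        tell(2) @ H0 ⇒ log+=2
        H0 returns (1, (2))
        H1 returns [(1, (2))]
  branch[1] choose=2:
    choose[5, 1, 2] @ H1
      branch[0] choose=5:
        tell(5) @ H0 ⇒ log+=5
        H0 returns (2, (5))
        H1 returns [(2, (5))]
      branch[1] choose=1:
        tell(1) @ H0 ⇒ log+=1
        H0 returns (2, (1))
        H1 returns [(2, (1))]
      branch[2] choose=2:
        tell(2) @ H0 ⇒ log+=2
        H0 returns (2, (2))
        H1 returns [(2, (2))]
  branch[2] choose=5:
    choose[5, 1, 2] @ H1
      branch[0] choose=5:
        tell(5) @ H0 ⇒ log+=5
        H0 returns (5, (5))
        H1 returns [(5, (5))]
      branch[1] choose=1:
        tell(1) @ H0 ⇒ log+=1
        H0 returns (5, (1))
        H1 returns [(5, (1))]
      branch[2] choose=2:
        tell(2) @ H0 ⇒ log+=2
        H0 returns (5, (2))
        H1 returns [(5, (2))]
= [(1, (5)), (1, (1)), (1, (2)), (2, (5)), (2, (1)), (2, (2)), (5, (5)), (5, (1)), (5, (2))]

Answer: 9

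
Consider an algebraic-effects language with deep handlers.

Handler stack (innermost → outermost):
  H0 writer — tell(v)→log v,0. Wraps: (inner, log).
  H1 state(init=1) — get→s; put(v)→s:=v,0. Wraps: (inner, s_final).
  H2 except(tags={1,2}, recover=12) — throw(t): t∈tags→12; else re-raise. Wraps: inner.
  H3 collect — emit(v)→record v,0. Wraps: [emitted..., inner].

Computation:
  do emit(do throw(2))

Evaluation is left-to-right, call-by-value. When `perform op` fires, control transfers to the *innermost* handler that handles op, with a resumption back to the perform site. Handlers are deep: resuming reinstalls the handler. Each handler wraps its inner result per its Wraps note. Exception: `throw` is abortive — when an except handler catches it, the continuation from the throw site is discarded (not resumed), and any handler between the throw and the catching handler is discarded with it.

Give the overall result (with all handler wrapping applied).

Answer: [12]

Step-by-step:
throw(2) @ H2 caught ⇒ 12
H3 returns [12]
= [12]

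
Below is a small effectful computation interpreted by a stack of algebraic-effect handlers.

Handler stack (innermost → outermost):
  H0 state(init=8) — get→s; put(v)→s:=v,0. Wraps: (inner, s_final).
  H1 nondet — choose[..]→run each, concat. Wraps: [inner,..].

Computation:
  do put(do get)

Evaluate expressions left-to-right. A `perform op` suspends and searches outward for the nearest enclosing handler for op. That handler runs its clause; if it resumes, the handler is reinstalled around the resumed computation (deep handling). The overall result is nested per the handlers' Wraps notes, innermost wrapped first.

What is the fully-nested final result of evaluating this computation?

Answer: [(0, 8)]

Working:
get @ H0 ⇒ 8
put(8) @ H0 ⇒ s:=8
H0 returns (0, 8)
H1 returns [(0, 8)]
= [(0, 8)]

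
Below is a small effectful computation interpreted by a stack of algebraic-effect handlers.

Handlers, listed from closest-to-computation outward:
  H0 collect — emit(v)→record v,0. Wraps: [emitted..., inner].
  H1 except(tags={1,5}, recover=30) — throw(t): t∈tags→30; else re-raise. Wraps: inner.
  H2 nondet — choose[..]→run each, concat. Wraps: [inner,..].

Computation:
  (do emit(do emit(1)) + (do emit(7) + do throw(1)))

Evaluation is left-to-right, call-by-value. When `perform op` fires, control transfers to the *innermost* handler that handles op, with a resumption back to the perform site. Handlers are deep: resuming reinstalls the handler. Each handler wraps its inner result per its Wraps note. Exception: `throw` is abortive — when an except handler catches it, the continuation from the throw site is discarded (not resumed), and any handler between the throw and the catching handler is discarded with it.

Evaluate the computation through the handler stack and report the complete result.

Answer: [30]

Evaluation trace:
emit(1) @ H0 ⇒ out+=1
emit(0) @ H0 ⇒ out+=0
emit(7) @ H0 ⇒ out+=7
throw(1) @ H1 caught ⇒ 30
H2 returns [30]
= [30]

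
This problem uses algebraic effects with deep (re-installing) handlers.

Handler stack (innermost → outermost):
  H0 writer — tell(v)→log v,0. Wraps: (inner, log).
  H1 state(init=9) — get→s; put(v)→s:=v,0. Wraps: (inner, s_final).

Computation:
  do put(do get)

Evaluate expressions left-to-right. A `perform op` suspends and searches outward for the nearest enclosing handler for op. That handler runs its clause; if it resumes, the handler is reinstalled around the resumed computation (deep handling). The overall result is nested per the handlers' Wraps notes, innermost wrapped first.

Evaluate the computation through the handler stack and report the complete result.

Working:
get @ H1 ⇒ 9
put(9) @ H1 ⇒ s:=9
H0 returns (0, ())
H1 returns ((0, ()), 9)
= ((0, ()), 9)

Answer: ((0, ()), 9)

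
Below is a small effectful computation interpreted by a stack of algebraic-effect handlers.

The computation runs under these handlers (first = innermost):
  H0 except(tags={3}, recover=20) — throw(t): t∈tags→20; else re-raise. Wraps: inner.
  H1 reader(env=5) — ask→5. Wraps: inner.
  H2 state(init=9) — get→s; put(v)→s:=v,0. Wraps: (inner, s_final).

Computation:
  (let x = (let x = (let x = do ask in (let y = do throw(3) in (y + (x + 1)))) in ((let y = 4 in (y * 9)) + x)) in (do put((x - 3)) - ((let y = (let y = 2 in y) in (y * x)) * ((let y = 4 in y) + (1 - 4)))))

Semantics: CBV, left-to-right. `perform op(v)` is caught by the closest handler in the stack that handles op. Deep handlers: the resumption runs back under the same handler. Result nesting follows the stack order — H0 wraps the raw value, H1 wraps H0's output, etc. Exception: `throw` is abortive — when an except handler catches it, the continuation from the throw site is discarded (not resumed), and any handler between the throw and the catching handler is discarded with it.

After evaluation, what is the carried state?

Answer: 9

Working:
ask @ H1 ⇒ 5
throw(3) @ H0 caught ⇒ 20
H1 returns 20
H2 returns (20, 9)
= (20, 9)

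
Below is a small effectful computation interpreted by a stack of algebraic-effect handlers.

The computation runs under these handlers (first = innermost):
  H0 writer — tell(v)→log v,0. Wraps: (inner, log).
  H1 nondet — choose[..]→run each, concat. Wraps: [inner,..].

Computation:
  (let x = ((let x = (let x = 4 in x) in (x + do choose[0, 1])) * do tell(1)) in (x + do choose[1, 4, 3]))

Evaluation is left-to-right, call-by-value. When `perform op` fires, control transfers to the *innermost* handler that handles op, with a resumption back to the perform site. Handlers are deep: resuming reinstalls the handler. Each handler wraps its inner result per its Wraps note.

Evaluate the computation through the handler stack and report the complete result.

Step-by-step:
choose[0, 1] @ H1
  branch[0] choose=0:
    tell(1) @ H0 ⇒ log+=1
    choose[1, 4, 3] @ H1
      branch[0] choose=1:
        H0 returns (1, (1))
        H1 returns [(1, (1))]
      branch[1] choose=4:
        H0 returns (4, (1))
        H1 returns [(4, (1))]
      branch[2] choose=3:
        H0 returns (3, (1))
        H1 returns [(3, (1))]
  branch[1] choose=1:
    tell(1) @ H0 ⇒ log+=1
    choose[1, 4, 3] @ H1
      branch[0] choose=1:
        H0 returns (1, (1))
        H1 returns [(1, (1))]
      branch[1] choose=4:
        H0 returns (4, (1))
        H1 returns [(4, (1))]
      branch[2] choose=3:
        H0 returns (3, (1))
        H1 returns [(3, (1))]
= [(1, (1)), (4, (1)), (3, (1)), (1, (1)), (4, (1)), (3, (1))]

Answer: [(1, (1)), (4, (1)), (3, (1)), (1, (1)), (4, (1)), (3, (1))]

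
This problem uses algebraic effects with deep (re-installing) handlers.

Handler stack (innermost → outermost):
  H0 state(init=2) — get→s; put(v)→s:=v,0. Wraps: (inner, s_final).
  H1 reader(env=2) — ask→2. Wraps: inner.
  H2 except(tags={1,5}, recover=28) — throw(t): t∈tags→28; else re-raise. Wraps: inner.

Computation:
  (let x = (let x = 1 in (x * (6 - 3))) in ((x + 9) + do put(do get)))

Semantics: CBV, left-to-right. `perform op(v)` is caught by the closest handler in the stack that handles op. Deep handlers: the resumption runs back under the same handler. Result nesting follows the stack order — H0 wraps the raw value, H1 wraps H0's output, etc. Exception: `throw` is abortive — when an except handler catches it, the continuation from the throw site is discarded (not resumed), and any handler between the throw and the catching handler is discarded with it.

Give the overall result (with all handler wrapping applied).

Step-by-step:
get @ H0 ⇒ 2
put(2) @ H0 ⇒ s:=2
H0 returns (12, 2)
H1 returns (12, 2)
H2 returns (12, 2)
= (12, 2)

Answer: (12, 2)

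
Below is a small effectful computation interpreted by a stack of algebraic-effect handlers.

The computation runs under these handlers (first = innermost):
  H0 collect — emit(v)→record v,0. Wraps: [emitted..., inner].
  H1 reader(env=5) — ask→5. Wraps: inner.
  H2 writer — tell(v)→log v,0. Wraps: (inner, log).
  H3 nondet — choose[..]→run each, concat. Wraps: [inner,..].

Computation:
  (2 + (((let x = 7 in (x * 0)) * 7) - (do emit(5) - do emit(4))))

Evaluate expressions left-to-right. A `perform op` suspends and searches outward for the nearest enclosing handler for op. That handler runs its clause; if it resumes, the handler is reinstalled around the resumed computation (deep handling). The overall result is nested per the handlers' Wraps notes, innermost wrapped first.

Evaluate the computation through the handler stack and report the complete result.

Evaluation trace:
emit(5) @ H0 ⇒ out+=5
emit(4) @ H0 ⇒ out+=4
H0 returns [5, 4, 2]
H1 returns [5, 4, 2]
H2 returns ([5, 4, 2], ())
H3 returns [([5, 4, 2], ())]
= [([5, 4, 2], ())]

Answer: [([5, 4, 2], ())]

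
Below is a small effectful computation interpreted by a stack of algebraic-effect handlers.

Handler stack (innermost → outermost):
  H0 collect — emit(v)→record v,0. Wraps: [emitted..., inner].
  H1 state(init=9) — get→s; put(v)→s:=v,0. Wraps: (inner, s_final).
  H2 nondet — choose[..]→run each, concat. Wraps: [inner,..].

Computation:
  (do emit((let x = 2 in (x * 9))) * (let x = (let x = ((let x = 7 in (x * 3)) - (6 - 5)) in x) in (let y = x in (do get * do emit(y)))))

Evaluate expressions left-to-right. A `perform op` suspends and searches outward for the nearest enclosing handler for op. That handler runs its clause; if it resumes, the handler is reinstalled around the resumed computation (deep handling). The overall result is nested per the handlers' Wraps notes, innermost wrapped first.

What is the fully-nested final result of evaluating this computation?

Working:
emit(18) @ H0 ⇒ out+=18
get @ H1 ⇒ 9
emit(20) @ H0 ⇒ out+=20
H0 returns [18, 20, 0]
H1 returns ([18, 20, 0], 9)
H2 returns [([18, 20, 0], 9)]
= [([18, 20, 0], 9)]

Answer: [([18, 20, 0], 9)]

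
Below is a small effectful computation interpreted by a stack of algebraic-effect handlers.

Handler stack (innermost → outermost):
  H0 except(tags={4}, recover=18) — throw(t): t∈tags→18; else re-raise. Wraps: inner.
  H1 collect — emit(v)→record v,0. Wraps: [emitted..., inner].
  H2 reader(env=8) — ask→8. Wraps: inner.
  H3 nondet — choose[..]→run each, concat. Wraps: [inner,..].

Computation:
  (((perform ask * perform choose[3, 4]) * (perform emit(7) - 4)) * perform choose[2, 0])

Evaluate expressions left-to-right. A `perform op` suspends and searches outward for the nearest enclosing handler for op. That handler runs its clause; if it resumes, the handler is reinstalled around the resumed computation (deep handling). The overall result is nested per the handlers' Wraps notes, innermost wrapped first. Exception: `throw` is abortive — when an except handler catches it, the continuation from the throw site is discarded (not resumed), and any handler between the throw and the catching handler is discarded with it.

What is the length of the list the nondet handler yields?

Answer: 4

Working:
ask @ H2 ⇒ 8
choose[3, 4] @ H3
  branch[0] choose=3:
    emit(7) @ H1 ⇒ out+=7
    choose[2, 0] @ H3
      branch[0] choose=2:
        H0 returns -192
        H1 returns [7, -192]
        H2 returns [7, -192]
        H3 returns [[7, -192]]
      branch[1] choose=0:
        H0 returns 0
        H1 returns [7, 0]
        H2 returns [7, 0]
        H3 returns [[7, 0]]
  branch[1] choose=4:
    emit(7) @ H1 ⇒ out+=7
    choose[2, 0] @ H3
      branch[0] choose=2:
        H0 returns -256
        H1 returns [7, -256]
        H2 returns [7, -256]
        H3 returns [[7, -256]]
      branch[1] choose=0:
        H0 returns 0
        H1 returns [7, 0]
        H2 returns [7, 0]
        H3 returns [[7, 0]]
= [[7, -192], [7, 0], [7, -256], [7, 0]]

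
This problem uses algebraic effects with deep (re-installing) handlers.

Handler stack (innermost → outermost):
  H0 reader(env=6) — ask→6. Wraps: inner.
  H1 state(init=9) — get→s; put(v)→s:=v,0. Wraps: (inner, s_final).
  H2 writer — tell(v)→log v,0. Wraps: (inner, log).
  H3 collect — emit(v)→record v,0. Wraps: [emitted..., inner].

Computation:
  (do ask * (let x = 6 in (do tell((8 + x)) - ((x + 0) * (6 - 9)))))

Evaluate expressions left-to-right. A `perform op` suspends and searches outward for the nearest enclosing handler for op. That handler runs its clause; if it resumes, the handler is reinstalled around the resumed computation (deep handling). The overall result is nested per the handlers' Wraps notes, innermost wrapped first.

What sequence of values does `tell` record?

Answer: (14)

Working:
ask @ H0 ⇒ 6
tell(14) @ H2 ⇒ log+=14
H0 returns 108
H1 returns (108, 9)
H2 returns ((108, 9), (14))
H3 returns [((108, 9), (14))]
= [((108, 9), (14))]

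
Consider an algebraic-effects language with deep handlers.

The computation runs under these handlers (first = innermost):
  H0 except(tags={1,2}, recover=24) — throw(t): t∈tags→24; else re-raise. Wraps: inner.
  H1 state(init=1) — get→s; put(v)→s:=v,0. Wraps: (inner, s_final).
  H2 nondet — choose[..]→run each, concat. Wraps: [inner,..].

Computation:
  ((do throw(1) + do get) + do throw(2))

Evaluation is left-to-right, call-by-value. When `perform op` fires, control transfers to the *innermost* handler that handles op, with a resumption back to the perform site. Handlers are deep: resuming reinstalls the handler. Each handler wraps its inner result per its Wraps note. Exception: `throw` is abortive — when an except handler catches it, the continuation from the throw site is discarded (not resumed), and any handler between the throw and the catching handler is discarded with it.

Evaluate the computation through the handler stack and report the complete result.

Step-by-step:
throw(1) @ H0 caught ⇒ 24
H1 returns (24, 1)
H2 returns [(24, 1)]
= [(24, 1)]

Answer: [(24, 1)]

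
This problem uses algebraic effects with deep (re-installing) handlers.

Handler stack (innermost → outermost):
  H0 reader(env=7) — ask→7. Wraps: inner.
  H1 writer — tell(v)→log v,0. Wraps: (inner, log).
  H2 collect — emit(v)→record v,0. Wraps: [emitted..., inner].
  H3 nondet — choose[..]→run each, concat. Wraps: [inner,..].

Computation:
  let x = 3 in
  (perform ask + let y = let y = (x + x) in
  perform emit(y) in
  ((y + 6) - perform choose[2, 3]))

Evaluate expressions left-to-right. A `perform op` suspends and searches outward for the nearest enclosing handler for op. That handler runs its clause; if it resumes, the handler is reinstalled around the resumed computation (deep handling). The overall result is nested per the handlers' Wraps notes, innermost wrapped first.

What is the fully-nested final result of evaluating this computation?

Step-by-step:
ask @ H0 ⇒ 7
emit(6) @ H2 ⇒ out+=6
choose[2, 3] @ H3
  branch[0] choose=2:
    H0 returns 11
    H1 returns (11, ())
    H2 returns [6, (11, ())]
    H3 returns [[6, (11, ())]]
  branch[1] choose=3:
    H0 returns 10
    H1 returns (10, ())
    H2 returns [6, (10, ())]
    H3 returns [[6, (10, ())]]
= [[6, (11, ())], [6, (10, ())]]

Answer: [[6, (11, ())], [6, (10, ())]]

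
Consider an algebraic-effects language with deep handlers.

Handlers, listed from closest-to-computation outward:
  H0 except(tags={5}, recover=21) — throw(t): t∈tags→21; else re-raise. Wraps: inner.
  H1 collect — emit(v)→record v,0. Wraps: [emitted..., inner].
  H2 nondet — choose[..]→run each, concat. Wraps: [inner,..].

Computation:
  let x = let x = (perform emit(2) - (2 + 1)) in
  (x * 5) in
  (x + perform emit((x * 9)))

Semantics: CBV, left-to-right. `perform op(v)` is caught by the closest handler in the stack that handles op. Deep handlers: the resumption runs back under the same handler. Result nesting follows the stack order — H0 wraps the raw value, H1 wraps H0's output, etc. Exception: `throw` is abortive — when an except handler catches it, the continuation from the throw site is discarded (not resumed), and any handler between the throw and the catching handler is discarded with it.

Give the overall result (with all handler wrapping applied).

Working:
emit(2) @ H1 ⇒ out+=2
emit(-135) @ H1 ⇒ out+=-135
H0 returns -15
H1 returns [2, -135, -15]
H2 returns [[2, -135, -15]]
= [[2, -135, -15]]

Answer: [[2, -135, -15]]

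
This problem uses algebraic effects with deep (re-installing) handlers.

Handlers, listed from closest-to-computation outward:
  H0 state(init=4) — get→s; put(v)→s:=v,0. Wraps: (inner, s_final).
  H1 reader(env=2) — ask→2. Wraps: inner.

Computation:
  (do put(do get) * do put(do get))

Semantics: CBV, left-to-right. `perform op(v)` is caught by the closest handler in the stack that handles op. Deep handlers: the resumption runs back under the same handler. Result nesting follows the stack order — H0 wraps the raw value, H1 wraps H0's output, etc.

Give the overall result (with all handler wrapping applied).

Evaluation trace:
get @ H0 ⇒ 4
put(4) @ H0 ⇒ s:=4
get @ H0 ⇒ 4
put(4) @ H0 ⇒ s:=4
H0 returns (0, 4)
H1 returns (0, 4)
= (0, 4)

Answer: (0, 4)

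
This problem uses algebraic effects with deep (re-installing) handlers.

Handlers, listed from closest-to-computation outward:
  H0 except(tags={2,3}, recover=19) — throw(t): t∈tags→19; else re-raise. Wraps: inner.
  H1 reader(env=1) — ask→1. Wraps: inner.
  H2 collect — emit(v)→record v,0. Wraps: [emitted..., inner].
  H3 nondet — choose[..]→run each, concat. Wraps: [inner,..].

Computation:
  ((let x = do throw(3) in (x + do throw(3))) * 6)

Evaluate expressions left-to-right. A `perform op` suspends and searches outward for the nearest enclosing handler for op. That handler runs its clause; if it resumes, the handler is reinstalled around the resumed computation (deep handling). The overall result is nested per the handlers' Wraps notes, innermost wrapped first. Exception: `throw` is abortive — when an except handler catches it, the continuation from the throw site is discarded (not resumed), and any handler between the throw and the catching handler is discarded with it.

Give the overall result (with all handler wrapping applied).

Answer: [[19]]

Working:
throw(3) @ H0 caught ⇒ 19
H1 returns 19
H2 returns [19]
H3 returns [[19]]
= [[19]]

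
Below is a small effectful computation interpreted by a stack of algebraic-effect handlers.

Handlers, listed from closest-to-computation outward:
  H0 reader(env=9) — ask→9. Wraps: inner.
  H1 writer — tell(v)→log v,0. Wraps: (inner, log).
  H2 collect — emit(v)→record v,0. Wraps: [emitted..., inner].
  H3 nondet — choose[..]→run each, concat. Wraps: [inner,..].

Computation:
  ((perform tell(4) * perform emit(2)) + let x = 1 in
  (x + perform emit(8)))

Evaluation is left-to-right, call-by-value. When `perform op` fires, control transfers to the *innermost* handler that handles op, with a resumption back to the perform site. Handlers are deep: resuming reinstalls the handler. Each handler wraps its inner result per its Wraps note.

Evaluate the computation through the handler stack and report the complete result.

Answer: [[2, 8, (1, (4))]]

Evaluation trace:
tell(4) @ H1 ⇒ log+=4
emit(2) @ H2 ⇒ out+=2
emit(8) @ H2 ⇒ out+=8
H0 returns 1
H1 returns (1, (4))
H2 returns [2, 8, (1, (4))]
H3 returns [[2, 8, (1, (4))]]
= [[2, 8, (1, (4))]]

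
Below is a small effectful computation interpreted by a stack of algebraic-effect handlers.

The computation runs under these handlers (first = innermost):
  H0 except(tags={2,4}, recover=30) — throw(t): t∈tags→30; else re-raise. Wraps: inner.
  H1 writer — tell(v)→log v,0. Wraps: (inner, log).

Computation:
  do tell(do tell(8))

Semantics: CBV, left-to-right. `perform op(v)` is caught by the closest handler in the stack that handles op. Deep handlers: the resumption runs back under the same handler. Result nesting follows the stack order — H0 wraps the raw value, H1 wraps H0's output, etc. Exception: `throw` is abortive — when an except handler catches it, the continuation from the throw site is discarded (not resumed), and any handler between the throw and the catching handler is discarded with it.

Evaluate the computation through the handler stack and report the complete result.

Evaluation trace:
tell(8) @ H1 ⇒ log+=8
tell(0) @ H1 ⇒ log+=0
H0 returns 0
H1 returns (0, (8, 0))
= (0, (8, 0))

Answer: (0, (8, 0))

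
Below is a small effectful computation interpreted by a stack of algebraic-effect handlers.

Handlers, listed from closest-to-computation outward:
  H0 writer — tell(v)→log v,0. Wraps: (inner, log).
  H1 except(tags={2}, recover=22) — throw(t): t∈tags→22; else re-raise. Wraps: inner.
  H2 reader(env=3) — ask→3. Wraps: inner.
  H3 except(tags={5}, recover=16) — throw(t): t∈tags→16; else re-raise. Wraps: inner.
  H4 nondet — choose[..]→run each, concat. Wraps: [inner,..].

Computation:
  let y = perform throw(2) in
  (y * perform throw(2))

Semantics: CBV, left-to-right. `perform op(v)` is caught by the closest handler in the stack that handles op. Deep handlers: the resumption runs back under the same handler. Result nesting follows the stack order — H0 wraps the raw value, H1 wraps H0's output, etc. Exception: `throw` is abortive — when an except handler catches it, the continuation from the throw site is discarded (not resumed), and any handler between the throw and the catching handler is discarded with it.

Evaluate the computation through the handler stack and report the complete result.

Answer: [22]

Step-by-step:
throw(2) @ H1 caught ⇒ 22
H2 returns 22
H3 returns 22
H4 returns [22]
= [22]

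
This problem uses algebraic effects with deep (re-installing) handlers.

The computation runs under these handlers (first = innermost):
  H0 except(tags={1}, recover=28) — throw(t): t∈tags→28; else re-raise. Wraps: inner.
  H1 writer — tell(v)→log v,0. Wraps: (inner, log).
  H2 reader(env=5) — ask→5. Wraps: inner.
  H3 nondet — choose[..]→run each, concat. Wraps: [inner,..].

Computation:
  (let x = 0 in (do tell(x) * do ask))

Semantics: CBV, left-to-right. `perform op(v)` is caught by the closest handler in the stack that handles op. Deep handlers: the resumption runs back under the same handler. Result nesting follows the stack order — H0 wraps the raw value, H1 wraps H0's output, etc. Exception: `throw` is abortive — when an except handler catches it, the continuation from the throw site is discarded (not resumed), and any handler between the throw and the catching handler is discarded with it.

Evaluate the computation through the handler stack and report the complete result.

Evaluation trace:
tell(0) @ H1 ⇒ log+=0
ask @ H2 ⇒ 5
H0 returns 0
H1 returns (0, (0))
H2 returns (0, (0))
H3 returns [(0, (0))]
= [(0, (0))]

Answer: [(0, (0))]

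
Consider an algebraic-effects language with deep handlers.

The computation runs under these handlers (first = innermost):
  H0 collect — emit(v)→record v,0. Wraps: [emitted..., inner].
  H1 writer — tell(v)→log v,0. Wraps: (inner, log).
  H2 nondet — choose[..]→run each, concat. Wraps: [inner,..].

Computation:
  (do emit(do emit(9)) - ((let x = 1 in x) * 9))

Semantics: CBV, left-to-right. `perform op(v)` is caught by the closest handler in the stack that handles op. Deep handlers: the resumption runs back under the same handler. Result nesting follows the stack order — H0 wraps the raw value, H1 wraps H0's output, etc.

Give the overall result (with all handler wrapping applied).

Answer: [([9, 0, -9], ())]

Working:
emit(9) @ H0 ⇒ out+=9
emit(0) @ H0 ⇒ out+=0
H0 returns [9, 0, -9]
H1 returns ([9, 0, -9], ())
H2 returns [([9, 0, -9], ())]
= [([9, 0, -9], ())]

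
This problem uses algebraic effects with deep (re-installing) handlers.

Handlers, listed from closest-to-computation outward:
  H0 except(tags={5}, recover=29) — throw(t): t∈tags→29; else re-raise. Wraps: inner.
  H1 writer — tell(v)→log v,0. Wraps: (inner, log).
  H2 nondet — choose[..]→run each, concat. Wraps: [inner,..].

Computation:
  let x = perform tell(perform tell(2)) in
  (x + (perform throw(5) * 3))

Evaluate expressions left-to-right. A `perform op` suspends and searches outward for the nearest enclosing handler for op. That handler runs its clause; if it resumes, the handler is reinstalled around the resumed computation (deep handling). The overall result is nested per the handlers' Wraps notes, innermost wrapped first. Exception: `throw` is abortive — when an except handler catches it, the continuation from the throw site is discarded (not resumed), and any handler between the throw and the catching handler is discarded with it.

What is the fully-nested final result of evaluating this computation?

Step-by-step:
tell(2) @ H1 ⇒ log+=2
tell(0) @ H1 ⇒ log+=0
throw(5) @ H0 caught ⇒ 29
H1 returns (29, (2, 0))
H2 returns [(29, (2, 0))]
= [(29, (2, 0))]

Answer: [(29, (2, 0))]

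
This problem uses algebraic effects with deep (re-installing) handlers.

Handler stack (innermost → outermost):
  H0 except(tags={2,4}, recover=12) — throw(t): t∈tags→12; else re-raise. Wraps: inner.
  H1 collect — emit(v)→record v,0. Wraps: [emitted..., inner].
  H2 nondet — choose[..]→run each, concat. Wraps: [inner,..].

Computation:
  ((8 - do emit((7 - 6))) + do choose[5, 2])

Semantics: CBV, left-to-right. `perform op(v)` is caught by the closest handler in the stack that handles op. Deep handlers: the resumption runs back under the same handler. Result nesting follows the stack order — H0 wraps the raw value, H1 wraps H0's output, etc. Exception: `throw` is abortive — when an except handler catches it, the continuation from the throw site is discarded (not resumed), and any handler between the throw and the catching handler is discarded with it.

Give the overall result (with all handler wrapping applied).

Step-by-step:
emit(1) @ H1 ⇒ out+=1
choose[5, 2] @ H2
  branch[0] choose=5:
    H0 returns 13
    H1 returns [1, 13]
    H2 returns [[1, 13]]
  branch[1] choose=2:
    H0 returns 10
    H1 returns [1, 10]
    H2 returns [[1, 10]]
= [[1, 13], [1, 10]]

Answer: [[1, 13], [1, 10]]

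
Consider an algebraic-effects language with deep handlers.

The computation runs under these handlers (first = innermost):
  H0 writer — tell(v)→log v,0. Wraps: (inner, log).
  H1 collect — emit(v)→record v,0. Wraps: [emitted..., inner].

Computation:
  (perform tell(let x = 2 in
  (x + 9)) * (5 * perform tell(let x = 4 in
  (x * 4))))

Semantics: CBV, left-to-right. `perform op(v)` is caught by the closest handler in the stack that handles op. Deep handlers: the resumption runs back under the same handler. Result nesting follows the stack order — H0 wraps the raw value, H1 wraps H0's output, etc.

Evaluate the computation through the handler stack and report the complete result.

Answer: [(0, (11, 16))]

Step-by-step:
tell(11) @ H0 ⇒ log+=11
tell(16) @ H0 ⇒ log+=16
H0 returns (0, (11, 16))
H1 returns [(0, (11, 16))]
= [(0, (11, 16))]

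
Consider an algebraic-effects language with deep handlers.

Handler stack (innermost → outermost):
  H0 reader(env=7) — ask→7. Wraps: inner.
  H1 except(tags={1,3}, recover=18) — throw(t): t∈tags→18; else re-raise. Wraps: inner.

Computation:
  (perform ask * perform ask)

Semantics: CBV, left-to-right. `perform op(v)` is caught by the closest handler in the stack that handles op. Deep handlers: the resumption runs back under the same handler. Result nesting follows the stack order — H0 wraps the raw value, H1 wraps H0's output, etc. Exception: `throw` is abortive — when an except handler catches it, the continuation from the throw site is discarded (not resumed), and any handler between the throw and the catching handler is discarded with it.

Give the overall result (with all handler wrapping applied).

Step-by-step:
ask @ H0 ⇒ 7
ask @ H0 ⇒ 7
H0 returns 49
H1 returns 49
= 49

Answer: 49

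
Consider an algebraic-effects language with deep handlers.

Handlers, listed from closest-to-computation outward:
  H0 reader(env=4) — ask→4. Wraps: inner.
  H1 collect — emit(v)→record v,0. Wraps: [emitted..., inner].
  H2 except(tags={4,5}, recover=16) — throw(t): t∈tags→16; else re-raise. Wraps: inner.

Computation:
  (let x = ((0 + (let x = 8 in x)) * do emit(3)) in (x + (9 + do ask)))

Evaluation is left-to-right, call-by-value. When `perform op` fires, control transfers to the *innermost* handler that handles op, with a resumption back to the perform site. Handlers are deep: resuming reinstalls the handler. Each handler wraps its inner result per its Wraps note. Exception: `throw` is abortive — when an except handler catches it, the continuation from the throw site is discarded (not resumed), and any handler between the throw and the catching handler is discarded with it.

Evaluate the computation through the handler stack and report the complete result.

Working:
emit(3) @ H1 ⇒ out+=3
ask @ H0 ⇒ 4
H0 returns 13
H1 returns [3, 13]
H2 returns [3, 13]
= [3, 13]

Answer: [3, 13]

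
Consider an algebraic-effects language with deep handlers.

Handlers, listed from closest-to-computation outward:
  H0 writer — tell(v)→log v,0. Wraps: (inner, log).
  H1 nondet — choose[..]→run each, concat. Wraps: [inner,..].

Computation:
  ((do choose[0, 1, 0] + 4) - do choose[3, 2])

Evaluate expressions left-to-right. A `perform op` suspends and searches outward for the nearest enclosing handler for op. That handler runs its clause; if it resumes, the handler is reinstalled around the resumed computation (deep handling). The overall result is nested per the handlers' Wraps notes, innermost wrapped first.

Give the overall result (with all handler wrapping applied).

Evaluation trace:
choose[0, 1, 0] @ H1
  branch[0] choose=0:
    choose[3, 2] @ H1
      branch[0] choose=3:
        H0 returns (1, ())
        H1 returns [(1, ())]
      branch[1] choose=2:
        H0 returns (2, ())
        H1 returns [(2, ())]
  branch[1] choose=1:
    choose[3, 2] @ H1
      branch[0] choose=3:
        H0 returns (2, ())
        H1 returns [(2, ())]
      branch[1] choose=2:
        H0 returns (3, ())
        H1 returns [(3, ())]
  branch[2] choose=0:
    choose[3, 2] @ H1
      branch[0] choose=3:
        H0 returns (1, ())
        H1 returns [(1, ())]
      branch[1] choose=2:
        H0 returns (2, ())
        H1 returns [(2, ())]
= [(1, ()), (2, ()), (2, ()), (3, ()), (1, ()), (2, ())]

Answer: [(1, ()), (2, ()), (2, ()), (3, ()), (1, ()), (2, ())]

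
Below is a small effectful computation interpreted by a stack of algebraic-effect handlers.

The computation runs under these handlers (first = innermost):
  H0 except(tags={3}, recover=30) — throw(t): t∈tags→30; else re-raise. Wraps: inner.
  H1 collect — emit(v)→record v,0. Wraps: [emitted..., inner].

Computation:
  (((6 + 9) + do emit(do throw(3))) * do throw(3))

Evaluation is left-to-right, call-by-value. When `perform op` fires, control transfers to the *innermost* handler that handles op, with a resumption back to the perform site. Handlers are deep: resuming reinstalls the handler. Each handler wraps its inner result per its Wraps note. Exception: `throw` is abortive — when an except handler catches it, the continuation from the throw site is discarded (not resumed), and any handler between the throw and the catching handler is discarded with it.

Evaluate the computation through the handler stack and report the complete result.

Step-by-step:
throw(3) @ H0 caught ⇒ 30
H1 returns [30]
= [30]

Answer: [30]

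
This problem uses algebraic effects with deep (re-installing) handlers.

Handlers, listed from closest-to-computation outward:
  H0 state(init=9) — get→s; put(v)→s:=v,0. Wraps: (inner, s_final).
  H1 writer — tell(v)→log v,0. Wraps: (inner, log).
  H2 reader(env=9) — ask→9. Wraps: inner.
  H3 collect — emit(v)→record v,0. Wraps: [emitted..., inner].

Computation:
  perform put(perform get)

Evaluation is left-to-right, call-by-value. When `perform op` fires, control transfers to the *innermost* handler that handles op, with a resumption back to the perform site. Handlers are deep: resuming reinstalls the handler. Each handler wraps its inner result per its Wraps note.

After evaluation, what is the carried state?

Working:
get @ H0 ⇒ 9
put(9) @ H0 ⇒ s:=9
H0 returns (0, 9)
H1 returns ((0, 9), ())
H2 returns ((0, 9), ())
H3 returns [((0, 9), ())]
= [((0, 9), ())]

Answer: 9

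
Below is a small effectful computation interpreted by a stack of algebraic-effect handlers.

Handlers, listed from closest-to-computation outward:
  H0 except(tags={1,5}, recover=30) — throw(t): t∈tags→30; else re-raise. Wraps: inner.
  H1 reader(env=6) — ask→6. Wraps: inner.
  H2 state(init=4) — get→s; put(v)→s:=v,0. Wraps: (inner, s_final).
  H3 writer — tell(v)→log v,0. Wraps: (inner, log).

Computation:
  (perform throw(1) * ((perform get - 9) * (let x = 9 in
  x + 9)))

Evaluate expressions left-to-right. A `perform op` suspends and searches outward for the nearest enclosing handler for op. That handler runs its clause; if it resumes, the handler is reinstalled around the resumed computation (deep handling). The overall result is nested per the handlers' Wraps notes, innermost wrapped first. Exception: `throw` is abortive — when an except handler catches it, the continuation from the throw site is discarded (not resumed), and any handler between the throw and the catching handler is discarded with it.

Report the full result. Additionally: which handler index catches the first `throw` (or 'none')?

Working:
throw(1) @ H0 caught ⇒ 30
H1 returns 30
H2 returns (30, 4)
H3 returns ((30, 4), ())
= ((30, 4), ())

Answer: ((30, 4), ()) ; first throw caught by: H0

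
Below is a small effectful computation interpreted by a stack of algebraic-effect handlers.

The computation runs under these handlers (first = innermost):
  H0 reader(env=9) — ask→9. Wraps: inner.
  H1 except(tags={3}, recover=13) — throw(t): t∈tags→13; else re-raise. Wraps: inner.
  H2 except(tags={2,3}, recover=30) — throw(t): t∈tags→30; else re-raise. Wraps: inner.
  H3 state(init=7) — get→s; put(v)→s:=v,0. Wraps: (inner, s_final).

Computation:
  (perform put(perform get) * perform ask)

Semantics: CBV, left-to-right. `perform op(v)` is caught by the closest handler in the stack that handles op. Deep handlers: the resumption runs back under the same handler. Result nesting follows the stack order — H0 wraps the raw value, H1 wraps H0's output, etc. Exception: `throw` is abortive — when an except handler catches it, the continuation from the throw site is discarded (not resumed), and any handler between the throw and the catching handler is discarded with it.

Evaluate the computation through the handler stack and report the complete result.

Answer: (0, 7)

Step-by-step:
get @ H3 ⇒ 7
put(7) @ H3 ⇒ s:=7
ask @ H0 ⇒ 9
H0 returns 0
H1 returns 0
H2 returns 0
H3 returns (0, 7)
= (0, 7)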